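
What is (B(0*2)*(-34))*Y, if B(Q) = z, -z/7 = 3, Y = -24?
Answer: -17136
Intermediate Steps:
z = -21 (z = -7*3 = -21)
B(Q) = -21
(B(0*2)*(-34))*Y = -21*(-34)*(-24) = 714*(-24) = -17136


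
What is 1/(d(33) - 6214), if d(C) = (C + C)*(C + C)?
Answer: -1/1858 ≈ -0.00053821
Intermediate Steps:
d(C) = 4*C² (d(C) = (2*C)*(2*C) = 4*C²)
1/(d(33) - 6214) = 1/(4*33² - 6214) = 1/(4*1089 - 6214) = 1/(4356 - 6214) = 1/(-1858) = -1/1858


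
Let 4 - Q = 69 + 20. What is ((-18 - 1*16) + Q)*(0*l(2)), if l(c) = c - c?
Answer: 0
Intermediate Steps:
l(c) = 0
Q = -85 (Q = 4 - (69 + 20) = 4 - 1*89 = 4 - 89 = -85)
((-18 - 1*16) + Q)*(0*l(2)) = ((-18 - 1*16) - 85)*(0*0) = ((-18 - 16) - 85)*0 = (-34 - 85)*0 = -119*0 = 0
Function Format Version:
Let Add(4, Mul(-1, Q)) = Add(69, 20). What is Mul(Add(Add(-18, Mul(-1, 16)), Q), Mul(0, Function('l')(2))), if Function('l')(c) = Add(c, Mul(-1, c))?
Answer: 0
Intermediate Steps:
Function('l')(c) = 0
Q = -85 (Q = Add(4, Mul(-1, Add(69, 20))) = Add(4, Mul(-1, 89)) = Add(4, -89) = -85)
Mul(Add(Add(-18, Mul(-1, 16)), Q), Mul(0, Function('l')(2))) = Mul(Add(Add(-18, Mul(-1, 16)), -85), Mul(0, 0)) = Mul(Add(Add(-18, -16), -85), 0) = Mul(Add(-34, -85), 0) = Mul(-119, 0) = 0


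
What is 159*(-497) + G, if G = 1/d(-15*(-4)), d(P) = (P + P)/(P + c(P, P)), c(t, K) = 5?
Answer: -1896539/24 ≈ -79023.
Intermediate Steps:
d(P) = 2*P/(5 + P) (d(P) = (P + P)/(P + 5) = (2*P)/(5 + P) = 2*P/(5 + P))
G = 13/24 (G = 1/(2*(-15*(-4))/(5 - 15*(-4))) = 1/(2*60/(5 + 60)) = 1/(2*60/65) = 1/(2*60*(1/65)) = 1/(24/13) = 13/24 ≈ 0.54167)
159*(-497) + G = 159*(-497) + 13/24 = -79023 + 13/24 = -1896539/24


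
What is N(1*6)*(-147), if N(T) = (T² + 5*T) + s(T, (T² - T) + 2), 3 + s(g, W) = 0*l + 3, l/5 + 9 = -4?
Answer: -9702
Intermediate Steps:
l = -65 (l = -45 + 5*(-4) = -45 - 20 = -65)
s(g, W) = 0 (s(g, W) = -3 + (0*(-65) + 3) = -3 + (0 + 3) = -3 + 3 = 0)
N(T) = T² + 5*T (N(T) = (T² + 5*T) + 0 = T² + 5*T)
N(1*6)*(-147) = ((1*6)*(5 + 1*6))*(-147) = (6*(5 + 6))*(-147) = (6*11)*(-147) = 66*(-147) = -9702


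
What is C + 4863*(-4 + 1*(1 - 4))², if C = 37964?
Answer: 276251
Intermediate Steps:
C + 4863*(-4 + 1*(1 - 4))² = 37964 + 4863*(-4 + 1*(1 - 4))² = 37964 + 4863*(-4 + 1*(-3))² = 37964 + 4863*(-4 - 3)² = 37964 + 4863*(-7)² = 37964 + 4863*49 = 37964 + 238287 = 276251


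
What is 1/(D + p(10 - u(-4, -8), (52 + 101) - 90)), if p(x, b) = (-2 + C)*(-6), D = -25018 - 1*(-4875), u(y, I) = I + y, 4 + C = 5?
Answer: -1/20137 ≈ -4.9660e-5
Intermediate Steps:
C = 1 (C = -4 + 5 = 1)
D = -20143 (D = -25018 + 4875 = -20143)
p(x, b) = 6 (p(x, b) = (-2 + 1)*(-6) = -1*(-6) = 6)
1/(D + p(10 - u(-4, -8), (52 + 101) - 90)) = 1/(-20143 + 6) = 1/(-20137) = -1/20137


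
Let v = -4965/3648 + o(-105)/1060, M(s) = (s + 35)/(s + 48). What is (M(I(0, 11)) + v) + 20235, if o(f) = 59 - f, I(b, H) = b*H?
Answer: 19561117943/966720 ≈ 20235.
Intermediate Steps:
I(b, H) = H*b
M(s) = (35 + s)/(48 + s)
v = -388719/322240 (v = -4965/3648 + (59 - 1*(-105))/1060 = -4965*1/3648 + (59 + 105)*(1/1060) = -1655/1216 + 164*(1/1060) = -1655/1216 + 41/265 = -388719/322240 ≈ -1.2063)
(M(I(0, 11)) + v) + 20235 = ((35 + 11*0)/(48 + 11*0) - 388719/322240) + 20235 = ((35 + 0)/(48 + 0) - 388719/322240) + 20235 = (35/48 - 388719/322240) + 20235 = -461257/966720 + 20235 = 19561117943/966720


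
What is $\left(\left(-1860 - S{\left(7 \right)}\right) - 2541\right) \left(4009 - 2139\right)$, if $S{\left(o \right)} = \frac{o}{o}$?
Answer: $-8231740$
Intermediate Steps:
$S{\left(o \right)} = 1$
$\left(\left(-1860 - S{\left(7 \right)}\right) - 2541\right) \left(4009 - 2139\right) = \left(\left(-1860 - 1\right) - 2541\right) \left(4009 - 2139\right) = \left(\left(-1860 - 1\right) - 2541\right) 1870 = \left(-1861 - 2541\right) 1870 = \left(-4402\right) 1870 = -8231740$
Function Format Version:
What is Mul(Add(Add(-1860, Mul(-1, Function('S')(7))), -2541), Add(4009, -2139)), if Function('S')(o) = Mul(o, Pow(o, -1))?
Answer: -8231740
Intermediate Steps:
Function('S')(o) = 1
Mul(Add(Add(-1860, Mul(-1, Function('S')(7))), -2541), Add(4009, -2139)) = Mul(Add(Add(-1860, Mul(-1, 1)), -2541), Add(4009, -2139)) = Mul(Add(Add(-1860, -1), -2541), 1870) = Mul(Add(-1861, -2541), 1870) = Mul(-4402, 1870) = -8231740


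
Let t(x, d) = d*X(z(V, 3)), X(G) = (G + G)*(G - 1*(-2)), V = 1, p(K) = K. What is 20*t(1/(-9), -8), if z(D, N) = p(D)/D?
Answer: -960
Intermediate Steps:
z(D, N) = 1 (z(D, N) = D/D = 1)
X(G) = 2*G*(2 + G) (X(G) = (2*G)*(G + 2) = (2*G)*(2 + G) = 2*G*(2 + G))
t(x, d) = 6*d (t(x, d) = d*(2*1*(2 + 1)) = d*(2*1*3) = d*6 = 6*d)
20*t(1/(-9), -8) = 20*(6*(-8)) = 20*(-48) = -960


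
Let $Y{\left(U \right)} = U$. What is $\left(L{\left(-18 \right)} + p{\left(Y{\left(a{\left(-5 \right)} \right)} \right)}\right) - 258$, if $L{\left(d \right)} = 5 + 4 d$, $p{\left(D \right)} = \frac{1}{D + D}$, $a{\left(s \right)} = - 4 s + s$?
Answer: $- \frac{9749}{30} \approx -324.97$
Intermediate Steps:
$a{\left(s \right)} = - 3 s$
$p{\left(D \right)} = \frac{1}{2 D}$
$\left(L{\left(-18 \right)} + p{\left(Y{\left(a{\left(-5 \right)} \right)} \right)}\right) - 258 = \left(\left(5 + 4 \left(-18\right)\right) + \frac{1}{2 \left(\left(-3\right) \left(-5\right)\right)}\right) - 258 = \left(\left(5 - 72\right) + \frac{1}{2 \cdot 15}\right) - 258 = \left(-67 + \frac{1}{2} \cdot \frac{1}{15}\right) - 258 = \left(-67 + \frac{1}{30}\right) - 258 = - \frac{2009}{30} - 258 = - \frac{9749}{30}$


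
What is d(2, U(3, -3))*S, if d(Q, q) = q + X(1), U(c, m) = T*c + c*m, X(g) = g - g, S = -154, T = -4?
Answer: 3234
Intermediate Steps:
X(g) = 0
U(c, m) = -4*c + c*m
d(Q, q) = q (d(Q, q) = q + 0 = q)
d(2, U(3, -3))*S = (3*(-4 - 3))*(-154) = (3*(-7))*(-154) = -21*(-154) = 3234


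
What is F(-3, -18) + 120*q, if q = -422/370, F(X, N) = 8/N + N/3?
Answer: -47722/333 ≈ -143.31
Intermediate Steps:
F(X, N) = 8/N + N/3 (F(X, N) = 8/N + N*(1/3) = 8/N + N/3)
q = -211/185 (q = -422*1/370 = -211/185 ≈ -1.1405)
F(-3, -18) + 120*q = (8/(-18) + (1/3)*(-18)) + 120*(-211/185) = (8*(-1/18) - 6) - 5064/37 = (-4/9 - 6) - 5064/37 = -58/9 - 5064/37 = -47722/333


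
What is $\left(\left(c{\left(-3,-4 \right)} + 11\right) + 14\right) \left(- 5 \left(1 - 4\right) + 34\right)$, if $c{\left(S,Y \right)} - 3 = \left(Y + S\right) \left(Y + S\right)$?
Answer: $3773$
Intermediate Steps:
$c{\left(S,Y \right)} = 3 + \left(S + Y\right)^{2}$ ($c{\left(S,Y \right)} = 3 + \left(Y + S\right) \left(Y + S\right) = 3 + \left(S + Y\right) \left(S + Y\right) = 3 + \left(S + Y\right)^{2}$)
$\left(\left(c{\left(-3,-4 \right)} + 11\right) + 14\right) \left(- 5 \left(1 - 4\right) + 34\right) = \left(\left(\left(3 + \left(-3 - 4\right)^{2}\right) + 11\right) + 14\right) \left(- 5 \left(1 - 4\right) + 34\right) = \left(\left(\left(3 + \left(-7\right)^{2}\right) + 11\right) + 14\right) \left(\left(-5\right) \left(-3\right) + 34\right) = \left(\left(\left(3 + 49\right) + 11\right) + 14\right) \left(15 + 34\right) = \left(\left(52 + 11\right) + 14\right) 49 = \left(63 + 14\right) 49 = 77 \cdot 49 = 3773$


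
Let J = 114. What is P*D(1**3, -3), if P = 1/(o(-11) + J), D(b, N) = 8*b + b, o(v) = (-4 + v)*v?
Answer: 1/31 ≈ 0.032258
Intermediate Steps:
o(v) = v*(-4 + v)
D(b, N) = 9*b
P = 1/279 (P = 1/(-11*(-4 - 11) + 114) = 1/(-11*(-15) + 114) = 1/(165 + 114) = 1/279 ≈ 0.0035842)
P*D(1**3, -3) = (9*1**3)/279 = (9*1)/279 = (1/279)*9 = 1/31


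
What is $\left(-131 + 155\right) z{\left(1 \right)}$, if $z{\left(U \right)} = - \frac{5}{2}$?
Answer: $-60$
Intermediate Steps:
$z{\left(U \right)} = - \frac{5}{2}$ ($z{\left(U \right)} = \left(-5\right) \frac{1}{2} = - \frac{5}{2}$)
$\left(-131 + 155\right) z{\left(1 \right)} = \left(-131 + 155\right) \left(- \frac{5}{2}\right) = 24 \left(- \frac{5}{2}\right) = -60$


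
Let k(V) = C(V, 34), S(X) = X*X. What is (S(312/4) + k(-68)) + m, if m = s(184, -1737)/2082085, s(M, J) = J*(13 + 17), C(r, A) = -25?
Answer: 2523060181/416417 ≈ 6059.0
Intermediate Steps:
S(X) = X**2
k(V) = -25
s(M, J) = 30*J (s(M, J) = J*30 = 30*J)
m = -10422/416417 (m = (30*(-1737))/2082085 = -52110*1/2082085 = -10422/416417 ≈ -0.025028)
(S(312/4) + k(-68)) + m = ((312/4)**2 - 25) - 10422/416417 = ((312*(1/4))**2 - 25) - 10422/416417 = (78**2 - 25) - 10422/416417 = (6084 - 25) - 10422/416417 = 6059 - 10422/416417 = 2523060181/416417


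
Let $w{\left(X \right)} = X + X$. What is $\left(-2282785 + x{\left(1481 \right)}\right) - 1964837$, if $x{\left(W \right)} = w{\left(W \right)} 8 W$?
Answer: $30846154$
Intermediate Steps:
$w{\left(X \right)} = 2 X$
$x{\left(W \right)} = 16 W^{2}$ ($x{\left(W \right)} = 2 W 8 W = 16 W W = 16 W^{2}$)
$\left(-2282785 + x{\left(1481 \right)}\right) - 1964837 = \left(-2282785 + 16 \cdot 1481^{2}\right) - 1964837 = \left(-2282785 + 16 \cdot 2193361\right) - 1964837 = \left(-2282785 + 35093776\right) - 1964837 = 32810991 - 1964837 = 30846154$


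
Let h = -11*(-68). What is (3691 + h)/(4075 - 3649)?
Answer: 4439/426 ≈ 10.420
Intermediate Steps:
h = 748
(3691 + h)/(4075 - 3649) = (3691 + 748)/(4075 - 3649) = 4439/426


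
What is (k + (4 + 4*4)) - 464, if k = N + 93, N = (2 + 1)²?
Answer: -342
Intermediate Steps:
N = 9 (N = 3² = 9)
k = 102 (k = 9 + 93 = 102)
(k + (4 + 4*4)) - 464 = (102 + (4 + 4*4)) - 464 = (102 + (4 + 16)) - 464 = (102 + 20) - 464 = 122 - 464 = -342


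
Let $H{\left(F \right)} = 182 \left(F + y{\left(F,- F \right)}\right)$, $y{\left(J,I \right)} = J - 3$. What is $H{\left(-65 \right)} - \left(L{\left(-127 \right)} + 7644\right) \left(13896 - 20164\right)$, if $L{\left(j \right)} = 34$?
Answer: $48101498$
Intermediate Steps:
$y{\left(J,I \right)} = -3 + J$ ($y{\left(J,I \right)} = J - 3 = -3 + J$)
$H{\left(F \right)} = -546 + 364 F$ ($H{\left(F \right)} = 182 \left(F + \left(-3 + F\right)\right) = 182 \left(-3 + 2 F\right) = -546 + 364 F$)
$H{\left(-65 \right)} - \left(L{\left(-127 \right)} + 7644\right) \left(13896 - 20164\right) = \left(-546 + 364 \left(-65\right)\right) - \left(34 + 7644\right) \left(13896 - 20164\right) = \left(-546 - 23660\right) - 7678 \left(-6268\right) = -24206 - -48125704 = -24206 + 48125704 = 48101498$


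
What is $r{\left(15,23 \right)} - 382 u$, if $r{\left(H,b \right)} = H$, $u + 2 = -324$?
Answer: $124547$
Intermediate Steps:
$u = -326$ ($u = -2 - 324 = -326$)
$r{\left(15,23 \right)} - 382 u = 15 - -124532 = 15 + 124532 = 124547$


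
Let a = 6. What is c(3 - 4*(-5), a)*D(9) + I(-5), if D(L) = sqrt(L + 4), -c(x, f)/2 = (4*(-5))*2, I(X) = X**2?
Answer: 25 + 80*sqrt(13) ≈ 313.44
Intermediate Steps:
c(x, f) = 80 (c(x, f) = -2*4*(-5)*2 = -(-40)*2 = -2*(-40) = 80)
D(L) = sqrt(4 + L)
c(3 - 4*(-5), a)*D(9) + I(-5) = 80*sqrt(4 + 9) + (-5)**2 = 80*sqrt(13) + 25 = 25 + 80*sqrt(13)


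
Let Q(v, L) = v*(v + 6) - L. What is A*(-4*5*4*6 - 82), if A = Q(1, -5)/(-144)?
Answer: 281/6 ≈ 46.833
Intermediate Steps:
Q(v, L) = -L + v*(6 + v) (Q(v, L) = v*(6 + v) - L = -L + v*(6 + v))
A = -1/12 (A = (1² - 1*(-5) + 6*1)/(-144) = (1 + 5 + 6)*(-1/144) = 12*(-1/144) = -1/12 ≈ -0.083333)
A*(-4*5*4*6 - 82) = -(-4*5*4*6 - 82)/12 = -(-80*6 - 82)/12 = -(-4*120 - 82)/12 = -(-480 - 82)/12 = -1/12*(-562) = 281/6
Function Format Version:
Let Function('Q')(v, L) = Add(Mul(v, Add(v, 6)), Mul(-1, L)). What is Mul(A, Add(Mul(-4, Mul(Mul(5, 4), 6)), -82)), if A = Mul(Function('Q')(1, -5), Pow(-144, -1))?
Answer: Rational(281, 6) ≈ 46.833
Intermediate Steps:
Function('Q')(v, L) = Add(Mul(-1, L), Mul(v, Add(6, v))) (Function('Q')(v, L) = Add(Mul(v, Add(6, v)), Mul(-1, L)) = Add(Mul(-1, L), Mul(v, Add(6, v))))
A = Rational(-1, 12) (A = Mul(Add(Pow(1, 2), Mul(-1, -5), Mul(6, 1)), Pow(-144, -1)) = Mul(Add(1, 5, 6), Rational(-1, 144)) = Mul(12, Rational(-1, 144)) = Rational(-1, 12) ≈ -0.083333)
Mul(A, Add(Mul(-4, Mul(Mul(5, 4), 6)), -82)) = Mul(Rational(-1, 12), Add(Mul(-4, Mul(Mul(5, 4), 6)), -82)) = Mul(Rational(-1, 12), Add(Mul(-4, Mul(20, 6)), -82)) = Mul(Rational(-1, 12), Add(Mul(-4, 120), -82)) = Mul(Rational(-1, 12), Add(-480, -82)) = Mul(Rational(-1, 12), -562) = Rational(281, 6)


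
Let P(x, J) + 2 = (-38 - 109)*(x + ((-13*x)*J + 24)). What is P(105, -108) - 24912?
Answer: -21714617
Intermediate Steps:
P(x, J) = -3530 - 147*x + 1911*J*x (P(x, J) = -2 + (-38 - 109)*(x + ((-13*x)*J + 24)) = -2 - 147*(x + (-13*J*x + 24)) = -2 - 147*(x + (24 - 13*J*x)) = -2 - 147*(24 + x - 13*J*x) = -2 + (-3528 - 147*x + 1911*J*x) = -3530 - 147*x + 1911*J*x)
P(105, -108) - 24912 = (-3530 - 147*105 + 1911*(-108)*105) - 24912 = (-3530 - 15435 - 21670740) - 24912 = -21689705 - 24912 = -21714617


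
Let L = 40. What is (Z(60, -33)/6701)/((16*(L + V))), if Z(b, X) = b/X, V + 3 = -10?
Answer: -5/7960788 ≈ -6.2808e-7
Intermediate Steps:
V = -13 (V = -3 - 10 = -13)
(Z(60, -33)/6701)/((16*(L + V))) = ((60/(-33))/6701)/((16*(40 - 13))) = ((60*(-1/33))*(1/6701))/((16*27)) = -20/11*1/6701/432 = -20/73711*1/432 = -5/7960788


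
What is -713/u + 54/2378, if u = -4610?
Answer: 972227/5481290 ≈ 0.17737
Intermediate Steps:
-713/u + 54/2378 = -713/(-4610) + 54/2378 = -713*(-1/4610) + 54*(1/2378) = 713/4610 + 27/1189 = 972227/5481290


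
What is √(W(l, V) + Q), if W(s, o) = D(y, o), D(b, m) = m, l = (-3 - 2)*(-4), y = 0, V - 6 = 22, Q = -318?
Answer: I*√290 ≈ 17.029*I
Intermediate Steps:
V = 28 (V = 6 + 22 = 28)
l = 20 (l = -5*(-4) = 20)
W(s, o) = o
√(W(l, V) + Q) = √(28 - 318) = √(-290) = I*√290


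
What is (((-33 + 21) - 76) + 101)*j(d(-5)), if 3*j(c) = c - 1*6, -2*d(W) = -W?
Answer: -221/6 ≈ -36.833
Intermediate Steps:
d(W) = W/2 (d(W) = -(-1)*W/2 = W/2)
j(c) = -2 + c/3 (j(c) = (c - 1*6)/3 = (c - 6)/3 = (-6 + c)/3 = -2 + c/3)
(((-33 + 21) - 76) + 101)*j(d(-5)) = (((-33 + 21) - 76) + 101)*(-2 + ((½)*(-5))/3) = ((-12 - 76) + 101)*(-2 + (⅓)*(-5/2)) = (-88 + 101)*(-2 - ⅚) = 13*(-17/6) = -221/6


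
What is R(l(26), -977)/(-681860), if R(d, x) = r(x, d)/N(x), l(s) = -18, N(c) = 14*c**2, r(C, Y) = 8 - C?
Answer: -197/1822394403032 ≈ -1.0810e-10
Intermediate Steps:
R(d, x) = (8 - x)/(14*x**2) (R(d, x) = (8 - x)/((14*x**2)) = (8 - x)*(1/(14*x**2)) = (8 - x)/(14*x**2))
R(l(26), -977)/(-681860) = ((1/14)*(8 - 1*(-977))/(-977)**2)/(-681860) = ((1/14)*(1/954529)*(8 + 977))*(-1/681860) = ((1/14)*(1/954529)*985)*(-1/681860) = (985/13363406)*(-1/681860) = -197/1822394403032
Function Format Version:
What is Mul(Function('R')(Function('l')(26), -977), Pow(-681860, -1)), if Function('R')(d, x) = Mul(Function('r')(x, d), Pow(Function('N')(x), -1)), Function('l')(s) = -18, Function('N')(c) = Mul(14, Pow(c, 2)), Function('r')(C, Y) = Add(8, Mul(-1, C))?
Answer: Rational(-197, 1822394403032) ≈ -1.0810e-10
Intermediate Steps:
Function('R')(d, x) = Mul(Rational(1, 14), Pow(x, -2), Add(8, Mul(-1, x))) (Function('R')(d, x) = Mul(Add(8, Mul(-1, x)), Pow(Mul(14, Pow(x, 2)), -1)) = Mul(Add(8, Mul(-1, x)), Mul(Rational(1, 14), Pow(x, -2))) = Mul(Rational(1, 14), Pow(x, -2), Add(8, Mul(-1, x))))
Mul(Function('R')(Function('l')(26), -977), Pow(-681860, -1)) = Mul(Mul(Rational(1, 14), Pow(-977, -2), Add(8, Mul(-1, -977))), Pow(-681860, -1)) = Mul(Mul(Rational(1, 14), Rational(1, 954529), Add(8, 977)), Rational(-1, 681860)) = Mul(Mul(Rational(1, 14), Rational(1, 954529), 985), Rational(-1, 681860)) = Mul(Rational(985, 13363406), Rational(-1, 681860)) = Rational(-197, 1822394403032)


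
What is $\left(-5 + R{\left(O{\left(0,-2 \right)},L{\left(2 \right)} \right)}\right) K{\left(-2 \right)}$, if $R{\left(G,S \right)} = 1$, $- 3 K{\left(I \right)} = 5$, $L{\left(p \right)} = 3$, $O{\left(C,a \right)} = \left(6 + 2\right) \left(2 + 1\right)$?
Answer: $\frac{20}{3} \approx 6.6667$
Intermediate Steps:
$O{\left(C,a \right)} = 24$ ($O{\left(C,a \right)} = 8 \cdot 3 = 24$)
$K{\left(I \right)} = - \frac{5}{3}$ ($K{\left(I \right)} = \left(- \frac{1}{3}\right) 5 = - \frac{5}{3}$)
$\left(-5 + R{\left(O{\left(0,-2 \right)},L{\left(2 \right)} \right)}\right) K{\left(-2 \right)} = \left(-5 + 1\right) \left(- \frac{5}{3}\right) = \left(-4\right) \left(- \frac{5}{3}\right) = \frac{20}{3}$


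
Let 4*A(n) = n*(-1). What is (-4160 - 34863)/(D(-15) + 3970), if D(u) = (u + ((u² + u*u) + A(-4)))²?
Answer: -39023/194066 ≈ -0.20108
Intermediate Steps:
A(n) = -n/4 (A(n) = (n*(-1))/4 = (-n)/4 = -n/4)
D(u) = (1 + u + 2*u²)² (D(u) = (u + ((u² + u*u) - ¼*(-4)))² = (u + ((u² + u²) + 1))² = (u + (2*u² + 1))² = (u + (1 + 2*u²))² = (1 + u + 2*u²)²)
(-4160 - 34863)/(D(-15) + 3970) = (-4160 - 34863)/((1 - 15 + 2*(-15)²)² + 3970) = -39023/((1 - 15 + 2*225)² + 3970) = -39023/((1 - 15 + 450)² + 3970) = -39023/(436² + 3970) = -39023/(190096 + 3970) = -39023/194066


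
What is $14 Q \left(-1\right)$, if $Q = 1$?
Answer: $-14$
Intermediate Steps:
$14 Q \left(-1\right) = 14 \cdot 1 \left(-1\right) = 14 \left(-1\right) = -14$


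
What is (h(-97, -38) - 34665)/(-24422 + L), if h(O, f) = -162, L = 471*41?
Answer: 1833/269 ≈ 6.8141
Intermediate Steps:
L = 19311
(h(-97, -38) - 34665)/(-24422 + L) = (-162 - 34665)/(-24422 + 19311) = -34827/(-5111) = -34827*(-1/5111) = 1833/269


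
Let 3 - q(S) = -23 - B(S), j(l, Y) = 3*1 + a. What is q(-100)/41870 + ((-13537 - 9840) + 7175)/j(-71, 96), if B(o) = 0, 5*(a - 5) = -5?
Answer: -339188779/146545 ≈ -2314.6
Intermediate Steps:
a = 4 (a = 5 + (⅕)*(-5) = 5 - 1 = 4)
j(l, Y) = 7 (j(l, Y) = 3*1 + 4 = 3 + 4 = 7)
q(S) = 26 (q(S) = 3 - (-23 - 1*0) = 3 - (-23 + 0) = 3 - 1*(-23) = 3 + 23 = 26)
q(-100)/41870 + ((-13537 - 9840) + 7175)/j(-71, 96) = 26/41870 + ((-13537 - 9840) + 7175)/7 = 26*(1/41870) + (-23377 + 7175)*(⅐) = 13/20935 - 16202*⅐ = 13/20935 - 16202/7 = -339188779/146545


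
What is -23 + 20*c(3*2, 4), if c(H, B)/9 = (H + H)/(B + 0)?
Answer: 517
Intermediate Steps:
c(H, B) = 18*H/B (c(H, B) = 9*((H + H)/(B + 0)) = 9*((2*H)/B) = 9*(2*H/B) = 18*H/B)
-23 + 20*c(3*2, 4) = -23 + 20*(18*(3*2)/4) = -23 + 20*(18*6*(¼)) = -23 + 20*27 = -23 + 540 = 517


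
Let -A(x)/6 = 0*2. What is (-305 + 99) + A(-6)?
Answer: -206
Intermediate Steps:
A(x) = 0 (A(x) = -0*2 = -6*0 = 0)
(-305 + 99) + A(-6) = (-305 + 99) + 0 = -206 + 0 = -206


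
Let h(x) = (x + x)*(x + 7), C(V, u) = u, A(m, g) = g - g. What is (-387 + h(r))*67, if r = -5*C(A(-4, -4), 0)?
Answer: -25929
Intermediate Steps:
A(m, g) = 0
r = 0 (r = -5*0 = 0)
h(x) = 2*x*(7 + x) (h(x) = (2*x)*(7 + x) = 2*x*(7 + x))
(-387 + h(r))*67 = (-387 + 2*0*(7 + 0))*67 = (-387 + 2*0*7)*67 = (-387 + 0)*67 = -387*67 = -25929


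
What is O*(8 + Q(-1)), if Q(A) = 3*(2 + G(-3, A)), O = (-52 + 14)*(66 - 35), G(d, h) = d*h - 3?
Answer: -16492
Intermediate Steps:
G(d, h) = -3 + d*h
O = -1178 (O = -38*31 = -1178)
Q(A) = -3 - 9*A (Q(A) = 3*(2 + (-3 - 3*A)) = 3*(-1 - 3*A) = -3 - 9*A)
O*(8 + Q(-1)) = -1178*(8 + (-3 - 9*(-1))) = -1178*(8 + (-3 + 9)) = -1178*(8 + 6) = -1178*14 = -16492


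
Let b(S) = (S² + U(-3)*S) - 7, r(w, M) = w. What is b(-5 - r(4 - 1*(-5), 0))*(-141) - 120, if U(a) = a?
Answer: -32691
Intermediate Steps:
b(S) = -7 + S² - 3*S (b(S) = (S² - 3*S) - 7 = -7 + S² - 3*S)
b(-5 - r(4 - 1*(-5), 0))*(-141) - 120 = (-7 + (-5 - (4 - 1*(-5)))² - 3*(-5 - (4 - 1*(-5))))*(-141) - 120 = (-7 + (-5 - (4 + 5))² - 3*(-5 - (4 + 5)))*(-141) - 120 = (-7 + (-5 - 1*9)² - 3*(-5 - 1*9))*(-141) - 120 = (-7 + (-5 - 9)² - 3*(-5 - 9))*(-141) - 120 = (-7 + (-14)² - 3*(-14))*(-141) - 120 = (-7 + 196 + 42)*(-141) - 120 = 231*(-141) - 120 = -32571 - 120 = -32691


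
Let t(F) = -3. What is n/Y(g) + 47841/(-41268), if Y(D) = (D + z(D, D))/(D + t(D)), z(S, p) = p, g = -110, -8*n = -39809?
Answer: 1405730853/550240 ≈ 2554.8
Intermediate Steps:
n = 39809/8 (n = -⅛*(-39809) = 39809/8 ≈ 4976.1)
Y(D) = 2*D/(-3 + D) (Y(D) = (D + D)/(D - 3) = (2*D)/(-3 + D) = 2*D/(-3 + D))
n/Y(g) + 47841/(-41268) = 39809/(8*((2*(-110)/(-3 - 110)))) + 47841/(-41268) = 39809/(8*((2*(-110)/(-113)))) + 47841*(-1/41268) = 39809/(8*((2*(-110)*(-1/113)))) - 15947/13756 = 39809/(8*(220/113)) - 15947/13756 = (39809/8)*(113/220) - 15947/13756 = 408947/160 - 15947/13756 = 1405730853/550240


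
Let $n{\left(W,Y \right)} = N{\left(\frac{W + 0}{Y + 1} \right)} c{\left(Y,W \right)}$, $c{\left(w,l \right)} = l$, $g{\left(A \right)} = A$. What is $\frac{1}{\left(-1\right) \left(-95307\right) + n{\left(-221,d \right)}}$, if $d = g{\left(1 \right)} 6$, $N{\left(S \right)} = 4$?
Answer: $\frac{1}{94423} \approx 1.0591 \cdot 10^{-5}$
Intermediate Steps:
$d = 6$ ($d = 1 \cdot 6 = 6$)
$n{\left(W,Y \right)} = 4 W$
$\frac{1}{\left(-1\right) \left(-95307\right) + n{\left(-221,d \right)}} = \frac{1}{\left(-1\right) \left(-95307\right) + 4 \left(-221\right)} = \frac{1}{95307 - 884} = \frac{1}{94423}$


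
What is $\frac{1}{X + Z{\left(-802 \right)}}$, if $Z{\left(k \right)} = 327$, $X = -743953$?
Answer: $- \frac{1}{743626} \approx -1.3448 \cdot 10^{-6}$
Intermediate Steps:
$\frac{1}{X + Z{\left(-802 \right)}} = \frac{1}{-743953 + 327} = \frac{1}{-743626} = - \frac{1}{743626}$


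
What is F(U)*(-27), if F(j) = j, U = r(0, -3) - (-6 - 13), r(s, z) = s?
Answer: -513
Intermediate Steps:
U = 19 (U = 0 - (-6 - 13) = 0 - 1*(-19) = 0 + 19 = 19)
F(U)*(-27) = 19*(-27) = -513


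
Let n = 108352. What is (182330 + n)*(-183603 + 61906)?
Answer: -35375127354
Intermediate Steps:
(182330 + n)*(-183603 + 61906) = (182330 + 108352)*(-183603 + 61906) = 290682*(-121697) = -35375127354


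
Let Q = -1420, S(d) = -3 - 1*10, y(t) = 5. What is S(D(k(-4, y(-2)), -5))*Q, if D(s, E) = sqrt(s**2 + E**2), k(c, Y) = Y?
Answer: 18460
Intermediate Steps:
D(s, E) = sqrt(E**2 + s**2)
S(d) = -13 (S(d) = -3 - 10 = -13)
S(D(k(-4, y(-2)), -5))*Q = -13*(-1420) = 18460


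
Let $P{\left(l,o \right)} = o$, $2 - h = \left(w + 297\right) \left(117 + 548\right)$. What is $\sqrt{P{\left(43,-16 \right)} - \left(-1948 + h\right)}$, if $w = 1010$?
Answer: $\sqrt{871085} \approx 933.32$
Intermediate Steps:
$h = -869153$ ($h = 2 - \left(1010 + 297\right) \left(117 + 548\right) = 2 - 1307 \cdot 665 = 2 - 869155 = -869153$)
$\sqrt{P{\left(43,-16 \right)} - \left(-1948 + h\right)} = \sqrt{-16 + \left(1948 - -869153\right)} = \sqrt{-16 + \left(1948 + 869153\right)} = \sqrt{-16 + 871101} = \sqrt{871085}$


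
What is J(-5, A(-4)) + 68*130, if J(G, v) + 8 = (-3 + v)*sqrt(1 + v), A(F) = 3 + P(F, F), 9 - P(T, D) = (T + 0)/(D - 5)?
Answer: 8832 + 77*sqrt(113)/27 ≈ 8862.3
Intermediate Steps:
P(T, D) = 9 - T/(-5 + D) (P(T, D) = 9 - (T + 0)/(D - 5) = 9 - T/(-5 + D))
A(F) = 3 + (-45 + 8*F)/(-5 + F) (A(F) = 3 + (-45 - F + 9*F)/(-5 + F) = 3 + (-45 + 8*F)/(-5 + F))
J(G, v) = -8 + sqrt(1 + v)*(-3 + v) (J(G, v) = -8 + (-3 + v)*sqrt(1 + v) = -8 + sqrt(1 + v)*(-3 + v))
J(-5, A(-4)) + 68*130 = (-8 - 3*sqrt(1 + (-60 + 11*(-4))/(-5 - 4)) + ((-60 + 11*(-4))/(-5 - 4))*sqrt(1 + (-60 + 11*(-4))/(-5 - 4))) + 68*130 = (-8 - 3*sqrt(1 + (-60 - 44)/(-9)) + ((-60 - 44)/(-9))*sqrt(1 + (-60 - 44)/(-9))) + 8840 = (-8 - 3*sqrt(1 - 1/9*(-104)) + (-1/9*(-104))*sqrt(1 - 1/9*(-104))) + 8840 = (-8 - 3*sqrt(1 + 104/9) + 104*sqrt(1 + 104/9)/9) + 8840 = (-8 - sqrt(113) + 104*sqrt(113/9)/9) + 8840 = (-8 - sqrt(113) + 104*(sqrt(113)/3)/9) + 8840 = (-8 - sqrt(113) + 104*sqrt(113)/27) + 8840 = (-8 + 77*sqrt(113)/27) + 8840 = 8832 + 77*sqrt(113)/27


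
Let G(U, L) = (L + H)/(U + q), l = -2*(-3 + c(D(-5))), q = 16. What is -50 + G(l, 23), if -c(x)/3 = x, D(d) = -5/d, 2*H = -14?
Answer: -346/7 ≈ -49.429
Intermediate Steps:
H = -7 (H = (½)*(-14) = -7)
c(x) = -3*x
l = 12 (l = -2*(-3 - (-15)/(-5)) = -2*(-3 - (-15)*(-1)/5) = -2*(-3 - 3*1) = -2*(-3 - 3) = -2*(-6) = 12)
G(U, L) = (-7 + L)/(16 + U) (G(U, L) = (L - 7)/(U + 16) = (-7 + L)/(16 + U))
-50 + G(l, 23) = -50 + (-7 + 23)/(16 + 12) = -50 + 16/28 = -50 + (1/28)*16 = -50 + 4/7 = -346/7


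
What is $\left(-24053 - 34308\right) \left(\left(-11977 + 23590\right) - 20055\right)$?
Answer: $492683562$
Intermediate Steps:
$\left(-24053 - 34308\right) \left(\left(-11977 + 23590\right) - 20055\right) = - 58361 \left(11613 - 20055\right) = \left(-58361\right) \left(-8442\right) = 492683562$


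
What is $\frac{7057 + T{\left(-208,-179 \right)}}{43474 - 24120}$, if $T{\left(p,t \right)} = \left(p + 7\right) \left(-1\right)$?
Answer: $\frac{3629}{9677} \approx 0.37501$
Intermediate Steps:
$T{\left(p,t \right)} = -7 - p$ ($T{\left(p,t \right)} = \left(7 + p\right) \left(-1\right) = -7 - p$)
$\frac{7057 + T{\left(-208,-179 \right)}}{43474 - 24120} = \frac{7057 - -201}{43474 - 24120} = \frac{7057 + \left(-7 + 208\right)}{19354} = \left(7057 + 201\right) \frac{1}{19354} = 7258 \cdot \frac{1}{19354} = \frac{3629}{9677}$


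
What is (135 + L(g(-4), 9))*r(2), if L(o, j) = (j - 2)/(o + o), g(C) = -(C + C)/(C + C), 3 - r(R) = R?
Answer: 263/2 ≈ 131.50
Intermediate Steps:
r(R) = 3 - R
g(C) = -1 (g(C) = -2*C/(2*C) = -2*C*1/(2*C) = -1*1 = -1)
L(o, j) = (-2 + j)/(2*o) (L(o, j) = (-2 + j)/((2*o)) = (-2 + j)*(1/(2*o)) = (-2 + j)/(2*o))
(135 + L(g(-4), 9))*r(2) = (135 + (½)*(-2 + 9)/(-1))*(3 - 1*2) = (135 + (½)*(-1)*7)*(3 - 2) = (135 - 7/2)*1 = (263/2)*1 = 263/2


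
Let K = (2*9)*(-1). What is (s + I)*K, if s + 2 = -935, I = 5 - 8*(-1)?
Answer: 16632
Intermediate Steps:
I = 13 (I = 5 + 8 = 13)
s = -937 (s = -2 - 935 = -937)
K = -18 (K = 18*(-1) = -18)
(s + I)*K = (-937 + 13)*(-18) = -924*(-18) = 16632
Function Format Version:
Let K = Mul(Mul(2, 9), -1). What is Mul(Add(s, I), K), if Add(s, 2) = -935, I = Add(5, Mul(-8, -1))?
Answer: 16632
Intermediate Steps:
I = 13 (I = Add(5, 8) = 13)
s = -937 (s = Add(-2, -935) = -937)
K = -18 (K = Mul(18, -1) = -18)
Mul(Add(s, I), K) = Mul(Add(-937, 13), -18) = Mul(-924, -18) = 16632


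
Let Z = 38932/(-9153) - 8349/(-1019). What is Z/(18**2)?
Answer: 36746689/3021917868 ≈ 0.012160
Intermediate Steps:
Z = 36746689/9326907 (Z = 38932*(-1/9153) - 8349*(-1/1019) = -38932/9153 + 8349/1019 = 36746689/9326907 ≈ 3.9399)
Z/(18**2) = 36746689/(9326907*(18**2)) = (36746689/9326907)/324 = (36746689/9326907)*(1/324) = 36746689/3021917868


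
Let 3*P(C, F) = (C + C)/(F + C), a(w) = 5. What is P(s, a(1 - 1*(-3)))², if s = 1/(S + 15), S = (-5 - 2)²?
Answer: 4/927369 ≈ 4.3133e-6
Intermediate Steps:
S = 49 (S = (-7)² = 49)
s = 1/64 (s = 1/(49 + 15) = 1/64 ≈ 0.015625)
P(C, F) = 2*C/(3*(C + F)) (P(C, F) = ((C + C)/(F + C))/3 = ((2*C)/(C + F))/3 = (2*C/(C + F))/3 = 2*C/(3*(C + F)))
P(s, a(1 - 1*(-3)))² = ((⅔)*(1/64)/(1/64 + 5))² = ((⅔)*(1/64)/(321/64))² = ((⅔)*(1/64)*(64/321))² = (2/963)² = 4/927369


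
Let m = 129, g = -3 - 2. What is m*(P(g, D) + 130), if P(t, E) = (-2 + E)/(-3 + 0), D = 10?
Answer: 16426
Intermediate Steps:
g = -5
P(t, E) = ⅔ - E/3 (P(t, E) = (-2 + E)/(-3) = (-2 + E)*(-⅓) = ⅔ - E/3)
m*(P(g, D) + 130) = 129*((⅔ - ⅓*10) + 130) = 129*((⅔ - 10/3) + 130) = 129*(-8/3 + 130) = 129*(382/3) = 16426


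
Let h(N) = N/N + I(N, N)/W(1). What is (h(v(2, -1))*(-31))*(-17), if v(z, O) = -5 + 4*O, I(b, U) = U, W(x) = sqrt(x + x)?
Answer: 527 - 4743*sqrt(2)/2 ≈ -2826.8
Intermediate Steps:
W(x) = sqrt(2)*sqrt(x) (W(x) = sqrt(2*x) = sqrt(2)*sqrt(x))
h(N) = 1 + N*sqrt(2)/2 (h(N) = N/N + N/((sqrt(2)*sqrt(1))) = 1 + N/((sqrt(2)*1)) = 1 + N/(sqrt(2)) = 1 + N*(sqrt(2)/2) = 1 + N*sqrt(2)/2)
(h(v(2, -1))*(-31))*(-17) = ((1 + (-5 + 4*(-1))*sqrt(2)/2)*(-31))*(-17) = ((1 + (-5 - 4)*sqrt(2)/2)*(-31))*(-17) = ((1 + (1/2)*(-9)*sqrt(2))*(-31))*(-17) = ((1 - 9*sqrt(2)/2)*(-31))*(-17) = (-31 + 279*sqrt(2)/2)*(-17) = 527 - 4743*sqrt(2)/2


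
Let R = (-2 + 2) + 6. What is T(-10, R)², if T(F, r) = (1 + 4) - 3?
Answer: 4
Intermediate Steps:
R = 6 (R = 0 + 6 = 6)
T(F, r) = 2 (T(F, r) = 5 - 3 = 2)
T(-10, R)² = 2² = 4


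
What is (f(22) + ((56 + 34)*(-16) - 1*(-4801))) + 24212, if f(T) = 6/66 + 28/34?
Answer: 5156322/187 ≈ 27574.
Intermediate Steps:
f(T) = 171/187 (f(T) = 6*(1/66) + 28*(1/34) = 1/11 + 14/17 = 171/187)
(f(22) + ((56 + 34)*(-16) - 1*(-4801))) + 24212 = (171/187 + ((56 + 34)*(-16) - 1*(-4801))) + 24212 = (171/187 + (90*(-16) + 4801)) + 24212 = (171/187 + (-1440 + 4801)) + 24212 = (171/187 + 3361) + 24212 = 628678/187 + 24212 = 5156322/187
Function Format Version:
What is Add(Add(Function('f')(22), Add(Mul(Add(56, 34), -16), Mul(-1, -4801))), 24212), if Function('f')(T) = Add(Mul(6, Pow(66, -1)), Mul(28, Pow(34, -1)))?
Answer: Rational(5156322, 187) ≈ 27574.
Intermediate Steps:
Function('f')(T) = Rational(171, 187) (Function('f')(T) = Add(Mul(6, Rational(1, 66)), Mul(28, Rational(1, 34))) = Add(Rational(1, 11), Rational(14, 17)) = Rational(171, 187))
Add(Add(Function('f')(22), Add(Mul(Add(56, 34), -16), Mul(-1, -4801))), 24212) = Add(Add(Rational(171, 187), Add(Mul(Add(56, 34), -16), Mul(-1, -4801))), 24212) = Add(Add(Rational(171, 187), Add(Mul(90, -16), 4801)), 24212) = Add(Add(Rational(171, 187), Add(-1440, 4801)), 24212) = Add(Add(Rational(171, 187), 3361), 24212) = Add(Rational(628678, 187), 24212) = Rational(5156322, 187)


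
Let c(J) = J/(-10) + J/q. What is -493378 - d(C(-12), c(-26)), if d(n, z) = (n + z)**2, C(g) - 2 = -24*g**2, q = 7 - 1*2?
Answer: -311036539/25 ≈ -1.2441e+7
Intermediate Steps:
q = 5 (q = 7 - 2 = 5)
C(g) = 2 - 24*g**2
c(J) = J/10 (c(J) = J/(-10) + J/5 = J*(-1/10) + J*(1/5) = -J/10 + J/5 = J/10)
-493378 - d(C(-12), c(-26)) = -493378 - ((2 - 24*(-12)**2) + (1/10)*(-26))**2 = -493378 - ((2 - 24*144) - 13/5)**2 = -493378 - ((2 - 3456) - 13/5)**2 = -493378 - (-3454 - 13/5)**2 = -493378 - (-17283/5)**2 = -493378 - 1*298702089/25 = -493378 - 298702089/25 = -311036539/25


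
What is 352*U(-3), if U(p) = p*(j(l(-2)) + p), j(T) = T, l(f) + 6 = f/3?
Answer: 10208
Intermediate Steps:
l(f) = -6 + f/3
U(p) = p*(-20/3 + p) (U(p) = p*((-6 + (1/3)*(-2)) + p) = p*((-6 - 2/3) + p) = p*(-20/3 + p))
352*U(-3) = 352*((1/3)*(-3)*(-20 + 3*(-3))) = 352*((1/3)*(-3)*(-20 - 9)) = 352*((1/3)*(-3)*(-29)) = 352*29 = 10208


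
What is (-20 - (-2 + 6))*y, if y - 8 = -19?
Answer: 264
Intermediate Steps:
y = -11 (y = 8 - 19 = -11)
(-20 - (-2 + 6))*y = (-20 - (-2 + 6))*(-11) = (-20 - 1*4)*(-11) = (-20 - 4)*(-11) = -24*(-11) = 264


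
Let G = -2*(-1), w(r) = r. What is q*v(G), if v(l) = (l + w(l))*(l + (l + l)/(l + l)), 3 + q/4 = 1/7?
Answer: -960/7 ≈ -137.14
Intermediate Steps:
G = 2
q = -80/7 (q = -12 + 4/7 = -80/7 ≈ -11.429)
v(l) = 2*l*(1 + l) (v(l) = (l + l)*(l + (l + l)/(l + l)) = (2*l)*(l + (2*l)/((2*l))) = (2*l)*(l + (2*l)*(1/(2*l))) = (2*l)*(l + 1) = (2*l)*(1 + l) = 2*l*(1 + l))
q*v(G) = -160*2*(1 + 2)/7 = -160*2*3/7 = -80/7*12 = -960/7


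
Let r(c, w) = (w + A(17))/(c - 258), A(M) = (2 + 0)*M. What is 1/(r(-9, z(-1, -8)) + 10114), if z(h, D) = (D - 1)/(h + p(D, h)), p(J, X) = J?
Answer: 267/2700403 ≈ 9.8874e-5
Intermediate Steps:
A(M) = 2*M
z(h, D) = (-1 + D)/(D + h) (z(h, D) = (D - 1)/(h + D) = (-1 + D)/(D + h))
r(c, w) = (34 + w)/(-258 + c) (r(c, w) = (w + 2*17)/(c - 258) = (w + 34)/(-258 + c) = (34 + w)/(-258 + c))
1/(r(-9, z(-1, -8)) + 10114) = 1/((34 + (-1 - 8)/(-8 - 1))/(-258 - 9) + 10114) = 1/((34 - 9/(-9))/(-267) + 10114) = 1/(-(34 - ⅑*(-9))/267 + 10114) = 1/(-(34 + 1)/267 + 10114) = 1/(-1/267*35 + 10114) = 1/(-35/267 + 10114) = 1/(2700403/267) = 267/2700403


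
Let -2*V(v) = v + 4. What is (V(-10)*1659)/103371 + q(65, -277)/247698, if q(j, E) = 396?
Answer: 2144323/43105707 ≈ 0.049746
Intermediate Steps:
V(v) = -2 - v/2 (V(v) = -(v + 4)/2 = -(4 + v)/2 = -2 - v/2)
(V(-10)*1659)/103371 + q(65, -277)/247698 = ((-2 - ½*(-10))*1659)/103371 + 396/247698 = ((-2 + 5)*1659)*(1/103371) + 396*(1/247698) = (3*1659)*(1/103371) + 2/1251 = 4977*(1/103371) + 2/1251 = 1659/34457 + 2/1251 = 2144323/43105707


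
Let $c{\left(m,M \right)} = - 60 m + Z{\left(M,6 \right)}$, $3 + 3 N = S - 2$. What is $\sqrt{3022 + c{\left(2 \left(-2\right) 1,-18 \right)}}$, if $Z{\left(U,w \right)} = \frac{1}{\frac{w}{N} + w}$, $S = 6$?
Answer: $\frac{\sqrt{469734}}{12} \approx 57.114$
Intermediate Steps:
$N = \frac{1}{3}$ ($N = -1 + \frac{6 - 2}{3} = -1 + \frac{1}{3} \cdot 4 = -1 + \frac{4}{3} = \frac{1}{3} \approx 0.33333$)
$Z{\left(U,w \right)} = \frac{1}{4 w}$ ($Z{\left(U,w \right)} = \frac{1}{w \frac{1}{\frac{1}{3}} + w} = \frac{1}{w 3 + w} = \frac{1}{3 w + w} = \frac{1}{4 w}$)
$c{\left(m,M \right)} = \frac{1}{24} - 60 m$ ($c{\left(m,M \right)} = - 60 m + \frac{1}{4 \cdot 6} = - 60 m + \frac{1}{4} \cdot \frac{1}{6} = - 60 m + \frac{1}{24} = \frac{1}{24} - 60 m$)
$\sqrt{3022 + c{\left(2 \left(-2\right) 1,-18 \right)}} = \sqrt{3022 - \left(- \frac{1}{24} + 60 \cdot 2 \left(-2\right) 1\right)} = \sqrt{3022 - \left(- \frac{1}{24} + 60 \left(\left(-4\right) 1\right)\right)} = \sqrt{3022 + \left(\frac{1}{24} - -240\right)} = \sqrt{3022 + \left(\frac{1}{24} + 240\right)} = \sqrt{3022 + \frac{5761}{24}} = \sqrt{\frac{78289}{24}} = \frac{\sqrt{469734}}{12}$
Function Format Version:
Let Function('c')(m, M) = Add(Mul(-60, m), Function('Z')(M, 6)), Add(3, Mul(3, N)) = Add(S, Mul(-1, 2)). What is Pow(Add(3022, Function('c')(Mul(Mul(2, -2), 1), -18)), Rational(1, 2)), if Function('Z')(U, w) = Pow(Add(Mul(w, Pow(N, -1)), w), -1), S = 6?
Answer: Mul(Rational(1, 12), Pow(469734, Rational(1, 2))) ≈ 57.114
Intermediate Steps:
N = Rational(1, 3) (N = Add(-1, Mul(Rational(1, 3), Add(6, Mul(-1, 2)))) = Add(-1, Mul(Rational(1, 3), Add(6, -2))) = Add(-1, Mul(Rational(1, 3), 4)) = Add(-1, Rational(4, 3)) = Rational(1, 3) ≈ 0.33333)
Function('Z')(U, w) = Mul(Rational(1, 4), Pow(w, -1)) (Function('Z')(U, w) = Pow(Add(Mul(w, Pow(Rational(1, 3), -1)), w), -1) = Pow(Add(Mul(w, 3), w), -1) = Pow(Add(Mul(3, w), w), -1) = Pow(Mul(4, w), -1) = Mul(Rational(1, 4), Pow(w, -1)))
Function('c')(m, M) = Add(Rational(1, 24), Mul(-60, m)) (Function('c')(m, M) = Add(Mul(-60, m), Mul(Rational(1, 4), Pow(6, -1))) = Add(Mul(-60, m), Mul(Rational(1, 4), Rational(1, 6))) = Add(Mul(-60, m), Rational(1, 24)) = Add(Rational(1, 24), Mul(-60, m)))
Pow(Add(3022, Function('c')(Mul(Mul(2, -2), 1), -18)), Rational(1, 2)) = Pow(Add(3022, Add(Rational(1, 24), Mul(-60, Mul(Mul(2, -2), 1)))), Rational(1, 2)) = Pow(Add(3022, Add(Rational(1, 24), Mul(-60, Mul(-4, 1)))), Rational(1, 2)) = Pow(Add(3022, Add(Rational(1, 24), Mul(-60, -4))), Rational(1, 2)) = Pow(Add(3022, Add(Rational(1, 24), 240)), Rational(1, 2)) = Pow(Add(3022, Rational(5761, 24)), Rational(1, 2)) = Pow(Rational(78289, 24), Rational(1, 2)) = Mul(Rational(1, 12), Pow(469734, Rational(1, 2)))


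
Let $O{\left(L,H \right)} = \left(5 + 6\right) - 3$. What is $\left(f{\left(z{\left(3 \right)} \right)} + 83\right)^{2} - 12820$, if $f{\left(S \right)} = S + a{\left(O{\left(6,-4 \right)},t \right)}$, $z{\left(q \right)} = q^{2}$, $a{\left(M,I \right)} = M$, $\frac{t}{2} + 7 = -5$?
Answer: $-2820$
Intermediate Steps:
$t = -24$ ($t = -14 + 2 \left(-5\right) = -14 - 10 = -24$)
$O{\left(L,H \right)} = 8$ ($O{\left(L,H \right)} = 11 - 3 = 8$)
$f{\left(S \right)} = 8 + S$ ($f{\left(S \right)} = S + 8 = 8 + S$)
$\left(f{\left(z{\left(3 \right)} \right)} + 83\right)^{2} - 12820 = \left(\left(8 + 3^{2}\right) + 83\right)^{2} - 12820 = \left(\left(8 + 9\right) + 83\right)^{2} - 12820 = \left(17 + 83\right)^{2} - 12820 = 100^{2} - 12820 = 10000 - 12820 = -2820$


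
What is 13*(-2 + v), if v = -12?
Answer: -182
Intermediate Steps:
13*(-2 + v) = 13*(-2 - 12) = 13*(-14) = -182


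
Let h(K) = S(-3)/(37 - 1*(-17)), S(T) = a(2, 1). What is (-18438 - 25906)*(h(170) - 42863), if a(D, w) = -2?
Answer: 51319399888/27 ≈ 1.9007e+9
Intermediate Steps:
S(T) = -2
h(K) = -1/27 (h(K) = -2/(37 - 1*(-17)) = -2/(37 + 17) = -2/54 = -2*1/54 = -1/27)
(-18438 - 25906)*(h(170) - 42863) = (-18438 - 25906)*(-1/27 - 42863) = -44344*(-1157302/27) = 51319399888/27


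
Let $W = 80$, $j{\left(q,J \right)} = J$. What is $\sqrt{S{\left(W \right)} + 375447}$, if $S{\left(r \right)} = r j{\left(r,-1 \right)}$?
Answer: $\sqrt{375367} \approx 612.67$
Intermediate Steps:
$S{\left(r \right)} = - r$ ($S{\left(r \right)} = r \left(-1\right) = - r$)
$\sqrt{S{\left(W \right)} + 375447} = \sqrt{\left(-1\right) 80 + 375447} = \sqrt{-80 + 375447} = \sqrt{375367}$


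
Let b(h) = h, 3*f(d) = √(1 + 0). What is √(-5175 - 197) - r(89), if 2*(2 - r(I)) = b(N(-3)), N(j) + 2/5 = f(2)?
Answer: -61/30 + 2*I*√1343 ≈ -2.0333 + 73.294*I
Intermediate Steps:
f(d) = ⅓ (f(d) = √(1 + 0)/3 = √1/3 = (⅓)*1 = ⅓)
N(j) = -1/15 (N(j) = -⅖ + ⅓ = -1/15)
r(I) = 61/30 (r(I) = 2 - ½*(-1/15) = 2 + 1/30 = 61/30)
√(-5175 - 197) - r(89) = √(-5175 - 197) - 1*61/30 = √(-5372) - 61/30 = 2*I*√1343 - 61/30 = -61/30 + 2*I*√1343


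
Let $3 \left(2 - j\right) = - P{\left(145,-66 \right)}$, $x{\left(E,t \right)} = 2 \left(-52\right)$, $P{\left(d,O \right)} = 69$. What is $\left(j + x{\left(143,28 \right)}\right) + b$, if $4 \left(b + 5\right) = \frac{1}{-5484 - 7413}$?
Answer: $- \frac{4333393}{51588} \approx -84.0$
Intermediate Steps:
$x{\left(E,t \right)} = -104$
$j = 25$ ($j = 2 - \frac{\left(-1\right) 69}{3} = 2 - -23 = 2 + 23 = 25$)
$b = - \frac{257941}{51588}$ ($b = -5 + \frac{1}{4 \left(-5484 - 7413\right)} = -5 + \frac{1}{4 \left(-12897\right)} = -5 + \frac{1}{4} \left(- \frac{1}{12897}\right) = -5 - \frac{1}{51588} = - \frac{257941}{51588} \approx -5.0$)
$\left(j + x{\left(143,28 \right)}\right) + b = \left(25 - 104\right) - \frac{257941}{51588} = -79 - \frac{257941}{51588} = - \frac{4333393}{51588}$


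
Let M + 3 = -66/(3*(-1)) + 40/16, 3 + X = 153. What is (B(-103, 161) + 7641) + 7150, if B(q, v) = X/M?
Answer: 636313/43 ≈ 14798.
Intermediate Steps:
X = 150 (X = -3 + 153 = 150)
M = 43/2 (M = -3 + (-66/(3*(-1)) + 40/16) = -3 + (-66/(-3) + 40*(1/16)) = -3 + (-66*(-1/3) + 5/2) = -3 + (22 + 5/2) = -3 + 49/2 = 43/2 ≈ 21.500)
B(q, v) = 300/43 (B(q, v) = 150/(43/2) = 150*(2/43) = 300/43)
(B(-103, 161) + 7641) + 7150 = (300/43 + 7641) + 7150 = 328863/43 + 7150 = 636313/43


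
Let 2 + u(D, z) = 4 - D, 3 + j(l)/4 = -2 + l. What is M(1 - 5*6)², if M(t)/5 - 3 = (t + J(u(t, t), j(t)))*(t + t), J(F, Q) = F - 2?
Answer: 225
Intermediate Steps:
j(l) = -20 + 4*l (j(l) = -12 + 4*(-2 + l) = -12 + (-8 + 4*l) = -20 + 4*l)
u(D, z) = 2 - D (u(D, z) = -2 + (4 - D) = 2 - D)
J(F, Q) = -2 + F
M(t) = 15 (M(t) = 15 + 5*((t + (-2 + (2 - t)))*(t + t)) = 15 + 5*((t - t)*(2*t)) = 15 + 5*(0*(2*t)) = 15 + 5*0 = 15 + 0 = 15)
M(1 - 5*6)² = 15² = 225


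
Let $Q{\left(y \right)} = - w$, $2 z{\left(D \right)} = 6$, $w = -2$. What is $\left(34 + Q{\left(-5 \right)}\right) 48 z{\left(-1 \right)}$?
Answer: $5184$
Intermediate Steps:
$z{\left(D \right)} = 3$ ($z{\left(D \right)} = \frac{1}{2} \cdot 6 = 3$)
$Q{\left(y \right)} = 2$ ($Q{\left(y \right)} = \left(-1\right) \left(-2\right) = 2$)
$\left(34 + Q{\left(-5 \right)}\right) 48 z{\left(-1 \right)} = \left(34 + 2\right) 48 \cdot 3 = 36 \cdot 48 \cdot 3 = 1728 \cdot 3 = 5184$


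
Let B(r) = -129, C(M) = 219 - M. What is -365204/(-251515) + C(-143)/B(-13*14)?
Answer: -43937114/32445435 ≈ -1.3542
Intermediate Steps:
-365204/(-251515) + C(-143)/B(-13*14) = -365204/(-251515) + (219 - 1*(-143))/(-129) = -365204*(-1/251515) + (219 + 143)*(-1/129) = 365204/251515 + 362*(-1/129) = 365204/251515 - 362/129 = -43937114/32445435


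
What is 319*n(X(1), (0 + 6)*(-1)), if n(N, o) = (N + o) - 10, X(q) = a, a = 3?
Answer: -4147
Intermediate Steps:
X(q) = 3
n(N, o) = -10 + N + o
319*n(X(1), (0 + 6)*(-1)) = 319*(-10 + 3 + (0 + 6)*(-1)) = 319*(-10 + 3 + 6*(-1)) = 319*(-10 + 3 - 6) = 319*(-13) = -4147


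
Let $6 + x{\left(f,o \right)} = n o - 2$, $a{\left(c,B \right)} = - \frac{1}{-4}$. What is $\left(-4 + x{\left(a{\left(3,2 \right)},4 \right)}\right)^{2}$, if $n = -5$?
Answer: $1024$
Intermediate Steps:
$a{\left(c,B \right)} = \frac{1}{4}$ ($a{\left(c,B \right)} = \left(-1\right) \left(- \frac{1}{4}\right) = \frac{1}{4}$)
$x{\left(f,o \right)} = -8 - 5 o$ ($x{\left(f,o \right)} = -6 - \left(2 + 5 o\right) = -8 - 5 o$)
$\left(-4 + x{\left(a{\left(3,2 \right)},4 \right)}\right)^{2} = \left(-4 - 28\right)^{2} = \left(-32\right)^{2} = 1024$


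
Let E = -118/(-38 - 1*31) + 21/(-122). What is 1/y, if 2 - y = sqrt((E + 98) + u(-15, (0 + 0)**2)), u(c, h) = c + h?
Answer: -16836/677969 - sqrt(5990593938)/677969 ≈ -0.13900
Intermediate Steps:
E = 12947/8418 (E = -118/(-38 - 31) + 21*(-1/122) = -118/(-69) - 21/122 = -118*(-1/69) - 21/122 = 118/69 - 21/122 = 12947/8418 ≈ 1.5380)
y = 2 - sqrt(5990593938)/8418 (y = 2 - sqrt((12947/8418 + 98) + (-15 + (0 + 0)**2)) = 2 - sqrt(837911/8418 + (-15 + 0**2)) = 2 - sqrt(837911/8418 + (-15 + 0)) = 2 - sqrt(837911/8418 - 15) = 2 - sqrt(711641/8418) = 2 - sqrt(5990593938)/8418 ≈ -7.1945)
1/y = 1/(2 - sqrt(5990593938)/8418)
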